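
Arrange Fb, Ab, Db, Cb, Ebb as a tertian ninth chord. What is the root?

Arranged so that each adjacent pair is a third by letter name: Db – Fb – Ab – Cb – Ebb.
The bottom of that stack, Db, is the root (this is Db minor seventh flat nine).

Db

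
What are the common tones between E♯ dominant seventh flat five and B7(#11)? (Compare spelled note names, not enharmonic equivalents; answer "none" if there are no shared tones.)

E♯ – B – D♯

E♯ dominant seventh flat five: E♯ G𝄪 B D♯
B7(#11): B D♯ F♯ A E♯
Common to both → E♯, B, D♯.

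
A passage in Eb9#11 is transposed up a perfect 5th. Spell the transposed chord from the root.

Bb, D, F, Ab, C, E

A perfect 5th up from Eb is Bb, so the new chord is Bb dominant ninth sharp eleven.
Root: Bb
Major 3rd (3rd): D
Perfect 5th (5th): F
Minor 7th (7th): Ab
Major 9th (9th): C
Augmented 11th (11th): E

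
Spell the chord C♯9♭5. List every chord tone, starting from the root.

C#, E#, G, B, D#

C♯9♭5 is a dominant ninth flat five built on C#.
C# — root
E# — major 3rd
G — diminished 5th
B — minor 7th
D# — major 9th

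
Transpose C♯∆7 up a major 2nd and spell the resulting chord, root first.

D#, F##, A#, C##

Transposed root: C# → D# (major 2nd up). So we spell D# major seventh:
D# — root
F## — major 3rd
A# — perfect 5th
C## — major 7th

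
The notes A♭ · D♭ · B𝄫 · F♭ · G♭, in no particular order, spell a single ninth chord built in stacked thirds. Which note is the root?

Arranged so that each adjacent pair is a third by letter name: G♭ – B𝄫 – D♭ – F♭ – A♭.
The bottom of that stack, G♭, is the root (this is G♭ minor ninth).

G♭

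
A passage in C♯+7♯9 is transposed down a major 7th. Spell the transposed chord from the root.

D – F# – A# – C – E#

A major 7th down from C# is D, so the new chord is D dominant seventh sharp nine sharp five.
root → D
3rd (major 3rd) → F#
5th (augmented 5th) → A#
7th (minor 7th) → C
9th (augmented 9th) → E#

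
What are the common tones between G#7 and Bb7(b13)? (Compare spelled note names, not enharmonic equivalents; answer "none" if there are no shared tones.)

G#7 = G#, B#, D#, F#.
Bb7(b13) = Bb, D, F, Ab, Gb.
Shared: none.

none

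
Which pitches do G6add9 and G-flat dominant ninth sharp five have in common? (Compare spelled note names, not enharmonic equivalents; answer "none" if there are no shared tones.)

G6add9: G B D E A
G-flat dominant ninth sharp five: G♭ B♭ D F♭ A♭
Common to both → D.

D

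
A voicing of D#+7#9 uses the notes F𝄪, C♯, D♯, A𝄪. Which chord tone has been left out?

D#+7#9 = D♯, F𝄪, A𝄪, C♯, E𝄪. The voicing lacks the 9th (augmented 9th), E𝄪.

E𝄪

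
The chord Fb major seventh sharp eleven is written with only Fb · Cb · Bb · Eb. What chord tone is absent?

Ab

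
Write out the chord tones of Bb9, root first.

Root B♭, quality dominant ninth:
root → B♭
3rd (major 3rd) → D
5th (perfect 5th) → F
7th (minor 7th) → A♭
9th (major 9th) → C

B♭, D, F, A♭, C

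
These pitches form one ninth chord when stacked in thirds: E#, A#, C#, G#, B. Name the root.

A#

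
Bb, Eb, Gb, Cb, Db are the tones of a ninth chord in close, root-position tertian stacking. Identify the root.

Cb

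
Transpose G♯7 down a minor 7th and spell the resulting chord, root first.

G# down a minor 7th → A#. New chord: A# dominant seventh.
A# — root
C## — major 3rd
E# — perfect 5th
G# — minor 7th

A# – C## – E# – G#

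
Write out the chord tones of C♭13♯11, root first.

Cb, Eb, Gb, Bbb, Db, F, Ab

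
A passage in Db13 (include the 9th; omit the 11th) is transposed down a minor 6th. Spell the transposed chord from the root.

F, A, C, Eb, G, D

Transposed root: Db → F (minor 6th down). So we spell F dominant thirteenth:
- root: F
- major 3rd: A
- perfect 5th: C
- minor 7th: Eb
- major 9th: G
- major 13th: D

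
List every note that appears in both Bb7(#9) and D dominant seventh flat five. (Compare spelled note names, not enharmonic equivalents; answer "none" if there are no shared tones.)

Bb7(#9): B♭ D F A♭ C♯
D dominant seventh flat five: D F♯ A♭ C
Common to both → D, A♭.

D  A♭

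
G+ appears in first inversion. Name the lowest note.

B

G+ = G–B–D#. First inversion → third in the bass = B.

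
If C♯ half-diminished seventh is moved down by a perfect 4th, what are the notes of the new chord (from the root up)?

G#  B  D  F#

A perfect 4th down from C# is G#, so the new chord is G# half-diminished seventh.
root → G#
3rd (minor 3rd) → B
5th (diminished 5th) → D
7th (minor 7th) → F#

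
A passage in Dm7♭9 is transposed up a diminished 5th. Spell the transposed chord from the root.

D up a diminished 5th → Ab. New chord: Ab minor seventh flat nine.
Root: Ab
Minor 3rd (3rd): Cb
Perfect 5th (5th): Eb
Minor 7th (7th): Gb
Minor 9th (9th): Bbb

Ab Cb Eb Gb Bbb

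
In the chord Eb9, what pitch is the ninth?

F

Eb9 is built on E♭; its 9th is a major 9th above the root.
A second above E uses the letter F, and the major 9th above E♭ is F.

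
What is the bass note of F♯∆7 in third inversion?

E♯

F♯∆7 in root position is F♯–A♯–C♯–E♯.
Third inversion places the seventh in the bass, which is E♯.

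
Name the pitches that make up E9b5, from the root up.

E – G# – Bb – D – F#

E9b5 is a dominant ninth flat five built on E.
E — root
G# — major 3rd
Bb — diminished 5th
D — minor 7th
F# — major 9th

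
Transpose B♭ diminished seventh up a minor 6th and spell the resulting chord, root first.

Gb, Bbb, Dbb, Fbb

Transposed root: Bb → Gb (minor 6th up). So we spell Gb diminished seventh:
root → Gb
3rd (minor 3rd) → Bbb
5th (diminished 5th) → Dbb
7th (diminished 7th) → Fbb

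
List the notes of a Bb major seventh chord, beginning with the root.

Root B-flat, quality major seventh:
Root: B-flat
Major 3rd (3rd): D
Perfect 5th (5th): F
Major 7th (7th): A

B-flat, D, F, A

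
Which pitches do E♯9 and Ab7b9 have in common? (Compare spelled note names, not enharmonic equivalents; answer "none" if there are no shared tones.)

none

E♯9 = E#, G##, B#, D#, F##.
Ab7b9 = Ab, C, Eb, Gb, Bbb.
Shared: none.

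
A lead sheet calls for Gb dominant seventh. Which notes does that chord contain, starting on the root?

G-flat  B-flat  D-flat  F-flat

Gb dominant seventh is a dominant seventh built on G-flat.
root → G-flat
3rd (major 3rd) → B-flat
5th (perfect 5th) → D-flat
7th (minor 7th) → F-flat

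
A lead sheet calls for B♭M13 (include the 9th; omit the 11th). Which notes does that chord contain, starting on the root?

B♭ – D – F – A – C – G

Root B♭, quality major thirteenth:
root → B♭
3rd (major 3rd) → D
5th (perfect 5th) → F
7th (major 7th) → A
9th (major 9th) → C
13th (major 13th) → G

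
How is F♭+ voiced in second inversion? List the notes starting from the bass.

In root position, F♭+ is Fb–Ab–C.
Second inversion puts the fifth (C) in the bass.

C – Fb – Ab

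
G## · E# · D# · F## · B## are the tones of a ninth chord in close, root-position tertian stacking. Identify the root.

E#

Arranged so that each adjacent pair is a third by letter name: E# – G## – B## – D# – F##.
The bottom of that stack, E#, is the root (this is E# dominant ninth sharp five).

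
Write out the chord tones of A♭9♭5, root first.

Ab – C – Ebb – Gb – Bb

A♭9♭5 is a dominant ninth flat five built on Ab.
Ab — root
C — major 3rd
Ebb — diminished 5th
Gb — minor 7th
Bb — major 9th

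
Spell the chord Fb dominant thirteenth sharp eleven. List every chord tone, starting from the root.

F♭, A♭, C♭, E𝄫, G♭, B♭, D♭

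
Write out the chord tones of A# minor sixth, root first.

A-sharp, C-sharp, E-sharp, F-double-sharp

A# minor sixth: minor sixth on A-sharp.
- root: A-sharp
- minor 3rd: C-sharp
- perfect 5th: E-sharp
- major 6th: F-double-sharp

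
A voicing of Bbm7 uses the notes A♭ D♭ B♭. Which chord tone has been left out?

The full Bbm7 chord is B♭, D♭, F, A♭.
Comparing with the voicing, the perfect 5th (5th) — F — is absent.

F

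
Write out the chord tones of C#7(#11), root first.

C# – E# – G# – B – F##

C#7(#11) is a dominant seventh sharp eleven built on C#.
C# — root
E# — major 3rd
G# — perfect 5th
B — minor 7th
F## — augmented 11th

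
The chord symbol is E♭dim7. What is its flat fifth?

Root of E♭dim7 = Eb. The 5th is a diminished 5th: Eb up a diminished 5th → Bbb.

Bbb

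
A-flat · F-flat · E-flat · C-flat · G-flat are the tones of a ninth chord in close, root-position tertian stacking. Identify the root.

F-flat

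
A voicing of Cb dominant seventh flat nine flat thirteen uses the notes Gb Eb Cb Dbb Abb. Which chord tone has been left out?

Bbb

The full Cb dominant seventh flat nine flat thirteen chord is Cb, Eb, Gb, Bbb, Dbb, Abb.
Comparing with the voicing, the minor 7th (7th) — Bbb — is absent.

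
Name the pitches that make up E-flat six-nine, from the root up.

Eb G Bb C F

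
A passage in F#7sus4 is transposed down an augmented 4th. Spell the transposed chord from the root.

C F G Bb

F# down an augmented 4th → C. New chord: C dominant seventh suspended fourth.
Root: C
Perfect 4th (4th): F
Perfect 5th (5th): G
Minor 7th (7th): Bb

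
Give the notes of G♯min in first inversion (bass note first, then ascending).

B  D#  G#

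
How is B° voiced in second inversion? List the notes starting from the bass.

F B D

B° = B–D–F; second inversion → fifth (F) lowest.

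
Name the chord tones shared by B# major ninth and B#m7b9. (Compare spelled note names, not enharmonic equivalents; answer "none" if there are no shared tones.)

B# major ninth = B♯, D𝄪, F𝄪, A𝄪, C𝄪.
B#m7b9 = B♯, D♯, F𝄪, A♯, C♯.
Shared: B♯, F𝄪.

B♯ F𝄪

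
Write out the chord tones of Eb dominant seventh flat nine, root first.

Eb dominant seventh flat nine is a dominant seventh flat nine built on E-flat.
- root: E-flat
- major 3rd: G
- perfect 5th: B-flat
- minor 7th: D-flat
- minor 9th: F-flat

E-flat  G  B-flat  D-flat  F-flat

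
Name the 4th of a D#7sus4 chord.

Root of D#7sus4 = D♯. The 4th is a perfect 4th: D♯ up a perfect 4th → G♯.

G♯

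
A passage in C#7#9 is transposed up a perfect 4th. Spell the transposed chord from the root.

F#, A#, C#, E, G##

Transposed root: C# → F# (perfect 4th up). So we spell F# dominant seventh sharp nine:
Root: F#
Major 3rd (3rd): A#
Perfect 5th (5th): C#
Minor 7th (7th): E
Augmented 9th (9th): G##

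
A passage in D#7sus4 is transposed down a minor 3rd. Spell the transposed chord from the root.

B#, E#, F##, A#

A minor 3rd down from D# is B#, so the new chord is B# dominant seventh suspended fourth.
B# — root
E# — perfect 4th
F## — perfect 5th
A# — minor 7th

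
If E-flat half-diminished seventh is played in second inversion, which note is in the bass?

E-flat half-diminished seventh = E♭–G♭–B𝄫–D♭. Second inversion → fifth in the bass = B𝄫.

B𝄫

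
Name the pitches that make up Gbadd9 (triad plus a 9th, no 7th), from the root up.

Gbadd9: added-ninth on Gb.
Gb — root
Bb — major 3rd
Db — perfect 5th
Ab — major 9th

Gb – Bb – Db – Ab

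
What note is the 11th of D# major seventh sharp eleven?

G##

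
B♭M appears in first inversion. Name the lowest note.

D

B♭M in root position is Bb–D–F.
First inversion places the third in the bass, which is D.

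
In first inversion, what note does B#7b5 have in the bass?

D##

B#7b5 in root position is B#–D##–F#–A#.
First inversion places the third in the bass, which is D##.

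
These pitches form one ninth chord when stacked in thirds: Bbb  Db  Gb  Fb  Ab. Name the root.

Arranged so that each adjacent pair is a third by letter name: Gb – Bbb – Db – Fb – Ab.
The bottom of that stack, Gb, is the root (this is Gb minor ninth).

Gb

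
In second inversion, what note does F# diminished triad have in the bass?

F# diminished triad = F-sharp–A–C. Second inversion → fifth in the bass = C.

C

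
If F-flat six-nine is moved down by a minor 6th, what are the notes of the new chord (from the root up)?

Ab, C, Eb, F, Bb

A minor 6th down from Fb is Ab, so the new chord is Ab six-nine.
- root: Ab
- major 3rd: C
- perfect 5th: Eb
- major 6th: F
- major 9th: Bb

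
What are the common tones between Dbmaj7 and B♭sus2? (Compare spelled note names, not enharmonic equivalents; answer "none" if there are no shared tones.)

Dbmaj7 = Db, F, Ab, C.
B♭sus2 = Bb, C, F.
Shared: F, C.

F, C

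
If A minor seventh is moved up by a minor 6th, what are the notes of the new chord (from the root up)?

F, A-flat, C, E-flat

Transposed root: A → F (minor 6th up). So we spell F minor seventh:
Root: F
Minor 3rd (3rd): A-flat
Perfect 5th (5th): C
Minor 7th (7th): E-flat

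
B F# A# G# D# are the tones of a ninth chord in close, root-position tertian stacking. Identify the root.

G#

Stacking in thirds gives G# – B – D# – F# – A#, so G# is the root — G# minor ninth.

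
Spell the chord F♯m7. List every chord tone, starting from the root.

F#, A, C#, E

F♯m7 is a minor seventh built on F#.
- root: F#
- minor 3rd: A
- perfect 5th: C#
- minor 7th: E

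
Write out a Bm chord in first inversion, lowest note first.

In root position, Bm is B–D–F#.
First inversion puts the third (D) in the bass.

D – F# – B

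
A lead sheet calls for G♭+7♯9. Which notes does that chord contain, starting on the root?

G♭+7♯9: dominant seventh sharp nine sharp five on Gb.
- root: Gb
- major 3rd: Bb
- augmented 5th: D
- minor 7th: Fb
- augmented 9th: A

Gb Bb D Fb A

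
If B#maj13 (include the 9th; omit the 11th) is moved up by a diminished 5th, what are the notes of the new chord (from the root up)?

F# – A# – C# – E# – G# – D#

Transposed root: B# → F# (diminished 5th up). So we spell F# major thirteenth:
F# — root
A# — major 3rd
C# — perfect 5th
E# — major 7th
G# — major 9th
D# — major 13th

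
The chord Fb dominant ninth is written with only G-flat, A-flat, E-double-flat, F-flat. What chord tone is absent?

The full Fb dominant ninth chord is F-flat, A-flat, C-flat, E-double-flat, G-flat.
Comparing with the voicing, the perfect 5th (5th) — C-flat — is absent.

C-flat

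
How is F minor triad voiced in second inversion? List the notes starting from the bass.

In root position, F minor triad is F–Ab–C.
Second inversion puts the fifth (C) in the bass.

C, F, Ab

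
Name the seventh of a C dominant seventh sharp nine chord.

Root of C dominant seventh sharp nine = C. The 7th is a minor 7th: C up a minor 7th → Bb.

Bb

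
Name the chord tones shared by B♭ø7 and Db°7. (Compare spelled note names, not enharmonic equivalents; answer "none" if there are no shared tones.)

Db, Fb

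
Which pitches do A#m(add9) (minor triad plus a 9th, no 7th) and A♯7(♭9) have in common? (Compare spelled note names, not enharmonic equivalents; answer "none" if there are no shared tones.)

A#m(add9): A# C# E# B#
A♯7(♭9): A# C## E# G# B
Common to both → A#, E#.

A# E#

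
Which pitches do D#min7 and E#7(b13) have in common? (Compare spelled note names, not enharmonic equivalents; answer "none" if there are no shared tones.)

D#min7 = D#, F#, A#, C#.
E#7(b13) = E#, G##, B#, D#, C#.
Shared: D#, C#.

D#  C#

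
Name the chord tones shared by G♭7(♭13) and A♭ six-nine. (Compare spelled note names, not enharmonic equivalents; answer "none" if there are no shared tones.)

Bb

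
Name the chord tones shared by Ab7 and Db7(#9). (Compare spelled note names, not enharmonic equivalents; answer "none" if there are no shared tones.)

A♭

Ab7: A♭ C E♭ G♭
Db7(#9): D♭ F A♭ C♭ E
Common to both → A♭.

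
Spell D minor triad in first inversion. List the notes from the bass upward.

D minor triad = D–F–A; first inversion → third (F) lowest.

F, A, D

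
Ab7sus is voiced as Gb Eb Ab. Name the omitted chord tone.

Ab7sus = Ab, Db, Eb, Gb. The voicing lacks the 4th (perfect 4th), Db.

Db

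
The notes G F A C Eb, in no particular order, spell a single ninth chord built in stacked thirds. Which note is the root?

Stacking in thirds gives F – A – C – Eb – G, so F is the root — F dominant ninth.

F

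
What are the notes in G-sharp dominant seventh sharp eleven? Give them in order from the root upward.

G-sharp, B-sharp, D-sharp, F-sharp, C-double-sharp

G-sharp dominant seventh sharp eleven: dominant seventh sharp eleven on G-sharp.
Root: G-sharp
Major 3rd (3rd): B-sharp
Perfect 5th (5th): D-sharp
Minor 7th (7th): F-sharp
Augmented 11th (11th): C-double-sharp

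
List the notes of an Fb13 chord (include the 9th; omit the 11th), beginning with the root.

Fb – Ab – Cb – Ebb – Gb – Db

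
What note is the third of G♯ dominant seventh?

B#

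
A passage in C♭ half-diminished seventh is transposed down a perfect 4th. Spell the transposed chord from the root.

Gb Bbb Dbb Fb

Transposed root: Cb → Gb (perfect 4th down). So we spell Gb half-diminished seventh:
root → Gb
3rd (minor 3rd) → Bbb
5th (diminished 5th) → Dbb
7th (minor 7th) → Fb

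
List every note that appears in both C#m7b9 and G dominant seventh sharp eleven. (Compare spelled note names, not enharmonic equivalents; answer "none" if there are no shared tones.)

C#m7b9 = C#, E, G#, B, D.
G dominant seventh sharp eleven = G, B, D, F, C#.
Shared: C#, B, D.

C#  B  D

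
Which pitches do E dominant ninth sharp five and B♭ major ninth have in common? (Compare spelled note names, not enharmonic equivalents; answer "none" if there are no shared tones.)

E dominant ninth sharp five: E G-sharp B-sharp D F-sharp
B♭ major ninth: B-flat D F A C
Common to both → D.

D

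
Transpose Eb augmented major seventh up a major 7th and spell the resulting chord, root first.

A major 7th up from Eb is D, so the new chord is D augmented major seventh.
D — root
F# — major 3rd
A# — augmented 5th
C# — major 7th

D, F#, A#, C#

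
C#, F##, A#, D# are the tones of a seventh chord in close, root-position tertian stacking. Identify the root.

Arranged so that each adjacent pair is a third by letter name: D# – F## – A# – C#.
The bottom of that stack, D#, is the root (this is D# dominant seventh).

D#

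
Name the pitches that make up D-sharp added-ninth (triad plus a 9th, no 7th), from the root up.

D#, F##, A#, E#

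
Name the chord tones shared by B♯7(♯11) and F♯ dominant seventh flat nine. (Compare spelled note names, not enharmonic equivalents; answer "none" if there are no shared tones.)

A#

B♯7(♯11): B# D## F## A# E##
F♯ dominant seventh flat nine: F# A# C# E G
Common to both → A#.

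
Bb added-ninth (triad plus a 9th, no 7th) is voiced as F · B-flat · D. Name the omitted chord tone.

C

The full Bb added-ninth chord is B-flat, D, F, C.
Comparing with the voicing, the major 9th (9th) — C — is absent.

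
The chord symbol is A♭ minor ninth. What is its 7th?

Gb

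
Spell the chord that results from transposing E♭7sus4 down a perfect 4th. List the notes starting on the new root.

Eb down a perfect 4th → Bb. New chord: Bb dominant seventh suspended fourth.
Bb — root
Eb — perfect 4th
F — perfect 5th
Ab — minor 7th

Bb Eb F Ab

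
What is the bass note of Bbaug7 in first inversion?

D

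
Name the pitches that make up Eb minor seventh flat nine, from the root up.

Eb – Gb – Bb – Db – Fb

Eb minor seventh flat nine is a minor seventh flat nine built on Eb.
Eb — root
Gb — minor 3rd
Bb — perfect 5th
Db — minor 7th
Fb — minor 9th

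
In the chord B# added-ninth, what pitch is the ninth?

C##

B# added-ninth is built on B#; its 9th is a major 9th above the root.
A second above B uses the letter C, and the major 9th above B# is C##.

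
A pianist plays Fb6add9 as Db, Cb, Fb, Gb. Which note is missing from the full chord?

Fb6add9 = Fb, Ab, Cb, Db, Gb. The voicing lacks the 3rd (major 3rd), Ab.

Ab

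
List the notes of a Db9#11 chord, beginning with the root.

Db F Ab Cb Eb G

Db9#11 is a dominant ninth sharp eleven built on Db.
Root: Db
Major 3rd (3rd): F
Perfect 5th (5th): Ab
Minor 7th (7th): Cb
Major 9th (9th): Eb
Augmented 11th (11th): G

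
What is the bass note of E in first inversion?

G#

E in root position is E–G#–B.
First inversion places the third in the bass, which is G#.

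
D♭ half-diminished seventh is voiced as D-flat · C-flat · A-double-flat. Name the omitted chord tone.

F-flat

D♭ half-diminished seventh = D-flat, F-flat, A-double-flat, C-flat. The voicing lacks the 3rd (minor 3rd), F-flat.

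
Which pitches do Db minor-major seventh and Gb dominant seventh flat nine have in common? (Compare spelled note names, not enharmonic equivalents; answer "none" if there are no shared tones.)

D-flat  F-flat

Db minor-major seventh = D-flat, F-flat, A-flat, C.
Gb dominant seventh flat nine = G-flat, B-flat, D-flat, F-flat, A-double-flat.
Shared: D-flat, F-flat.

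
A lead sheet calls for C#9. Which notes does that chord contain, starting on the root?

C#  E#  G#  B  D#

Root C#, quality dominant ninth:
Root: C#
Major 3rd (3rd): E#
Perfect 5th (5th): G#
Minor 7th (7th): B
Major 9th (9th): D#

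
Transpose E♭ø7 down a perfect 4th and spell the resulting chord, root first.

Transposed root: Eb → Bb (perfect 4th down). So we spell Bb half-diminished seventh:
Bb — root
Db — minor 3rd
Fb — diminished 5th
Ab — minor 7th

Bb – Db – Fb – Ab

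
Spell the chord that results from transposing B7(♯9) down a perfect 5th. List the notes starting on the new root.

B down a perfect 5th → E. New chord: E dominant seventh sharp nine.
Root: E
Major 3rd (3rd): G#
Perfect 5th (5th): B
Minor 7th (7th): D
Augmented 9th (9th): F##

E – G# – B – D – F##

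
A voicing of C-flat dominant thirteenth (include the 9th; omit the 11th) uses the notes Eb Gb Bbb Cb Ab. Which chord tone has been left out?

Db

The full C-flat dominant thirteenth chord is Cb, Eb, Gb, Bbb, Db, Ab.
Comparing with the voicing, the major 9th (9th) — Db — is absent.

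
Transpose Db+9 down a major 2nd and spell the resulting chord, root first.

Db down a major 2nd → Cb. New chord: Cb dominant ninth sharp five.
root → Cb
3rd (major 3rd) → Eb
5th (augmented 5th) → G
7th (minor 7th) → Bbb
9th (major 9th) → Db

Cb, Eb, G, Bbb, Db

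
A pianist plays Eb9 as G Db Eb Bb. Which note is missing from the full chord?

F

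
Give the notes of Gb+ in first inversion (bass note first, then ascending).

Bb, D, Gb

Gb+ = Gb–Bb–D; first inversion → third (Bb) lowest.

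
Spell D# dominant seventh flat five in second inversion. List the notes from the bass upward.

A, C♯, D♯, F𝄪

D# dominant seventh flat five = D♯–F𝄪–A–C♯; second inversion → fifth (A) lowest.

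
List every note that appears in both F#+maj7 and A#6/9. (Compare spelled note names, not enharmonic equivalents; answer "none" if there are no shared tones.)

A# C## E#

F#+maj7 = F#, A#, C##, E#.
A#6/9 = A#, C##, E#, F##, B#.
Shared: A#, C##, E#.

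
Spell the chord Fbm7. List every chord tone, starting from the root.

Root Fb, quality minor seventh:
root → Fb
3rd (minor 3rd) → Abb
5th (perfect 5th) → Cb
7th (minor 7th) → Ebb

Fb, Abb, Cb, Ebb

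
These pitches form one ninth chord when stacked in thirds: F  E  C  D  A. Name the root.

Arranged so that each adjacent pair is a third by letter name: D – F – A – C – E.
The bottom of that stack, D, is the root (this is D minor ninth).

D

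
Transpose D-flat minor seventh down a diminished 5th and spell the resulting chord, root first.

Db down a diminished 5th → G. New chord: G minor seventh.
- root: G
- minor 3rd: Bb
- perfect 5th: D
- minor 7th: F

G, Bb, D, F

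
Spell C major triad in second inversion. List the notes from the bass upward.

G C E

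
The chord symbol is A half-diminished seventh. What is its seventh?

Root of A half-diminished seventh = A. The 7th is a minor 7th: A up a minor 7th → G.

G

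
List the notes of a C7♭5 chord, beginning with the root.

C, E, Gb, Bb

C7♭5: dominant seventh flat five on C.
root → C
3rd (major 3rd) → E
5th (diminished 5th) → Gb
7th (minor 7th) → Bb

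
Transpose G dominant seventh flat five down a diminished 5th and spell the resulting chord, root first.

C-sharp E-sharp G B

A diminished 5th down from G is C-sharp, so the new chord is C-sharp dominant seventh flat five.
- root: C-sharp
- major 3rd: E-sharp
- diminished 5th: G
- minor 7th: B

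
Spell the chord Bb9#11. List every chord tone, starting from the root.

Bb, D, F, Ab, C, E

Bb9#11: dominant ninth sharp eleven on Bb.
Bb — root
D — major 3rd
F — perfect 5th
Ab — minor 7th
C — major 9th
E — augmented 11th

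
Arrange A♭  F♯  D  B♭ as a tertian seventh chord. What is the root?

B♭

Stacking in thirds gives B♭ – D – F♯ – A♭, so B♭ is the root — B♭ augmented seventh.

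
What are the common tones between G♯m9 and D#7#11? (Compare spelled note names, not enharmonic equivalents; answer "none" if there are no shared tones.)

G♯m9: G# B D# F# A#
D#7#11: D# F## A# C# G##
Common to both → D#, A#.

D# A#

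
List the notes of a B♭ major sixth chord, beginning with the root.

B♭ major sixth: major sixth on B-flat.
B-flat — root
D — major 3rd
F — perfect 5th
G — major 6th

B-flat – D – F – G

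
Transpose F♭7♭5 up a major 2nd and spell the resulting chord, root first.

Gb, Bb, Dbb, Fb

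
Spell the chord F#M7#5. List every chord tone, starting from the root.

F# – A# – C## – E#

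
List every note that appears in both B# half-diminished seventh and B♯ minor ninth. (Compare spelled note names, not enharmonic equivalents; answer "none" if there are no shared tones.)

B-sharp D-sharp A-sharp

B# half-diminished seventh = B-sharp, D-sharp, F-sharp, A-sharp.
B♯ minor ninth = B-sharp, D-sharp, F-double-sharp, A-sharp, C-double-sharp.
Shared: B-sharp, D-sharp, A-sharp.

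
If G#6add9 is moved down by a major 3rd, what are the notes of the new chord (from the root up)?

E, G♯, B, C♯, F♯

Transposed root: G♯ → E (major 3rd down). So we spell E six-nine:
Root: E
Major 3rd (3rd): G♯
Perfect 5th (5th): B
Major 6th (6th): C♯
Major 9th (9th): F♯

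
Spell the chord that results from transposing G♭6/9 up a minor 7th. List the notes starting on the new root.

Fb – Ab – Cb – Db – Gb

Transposed root: Gb → Fb (minor 7th up). So we spell Fb six-nine:
root → Fb
3rd (major 3rd) → Ab
5th (perfect 5th) → Cb
6th (major 6th) → Db
9th (major 9th) → Gb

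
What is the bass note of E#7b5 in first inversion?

G##

E#7b5 = E#–G##–B–D#. First inversion → third in the bass = G##.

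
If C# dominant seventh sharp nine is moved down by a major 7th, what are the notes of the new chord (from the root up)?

D – F♯ – A – C – E♯

Transposed root: C♯ → D (major 7th down). So we spell D dominant seventh sharp nine:
- root: D
- major 3rd: F♯
- perfect 5th: A
- minor 7th: C
- augmented 9th: E♯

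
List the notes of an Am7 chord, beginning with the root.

Am7 is a minor seventh built on A.
root → A
3rd (minor 3rd) → C
5th (perfect 5th) → E
7th (minor 7th) → G

A, C, E, G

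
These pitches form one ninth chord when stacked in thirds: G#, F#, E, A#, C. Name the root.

F#

Arranged so that each adjacent pair is a third by letter name: F# – A# – C – E – G#.
The bottom of that stack, F#, is the root (this is F# dominant ninth flat five).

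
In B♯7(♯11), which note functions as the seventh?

A#

Root of B♯7(♯11) = B#. The 7th is a minor 7th: B# up a minor 7th → A#.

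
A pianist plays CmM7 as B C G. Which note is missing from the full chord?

CmM7 = C, Eb, G, B. The voicing lacks the 3rd (minor 3rd), Eb.

Eb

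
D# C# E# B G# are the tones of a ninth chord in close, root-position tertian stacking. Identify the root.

Arranged so that each adjacent pair is a third by letter name: C# – E# – G# – B – D#.
The bottom of that stack, C#, is the root (this is C# dominant ninth).

C#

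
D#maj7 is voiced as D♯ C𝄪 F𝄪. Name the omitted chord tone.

A♯

The full D#maj7 chord is D♯, F𝄪, A♯, C𝄪.
Comparing with the voicing, the perfect 5th (5th) — A♯ — is absent.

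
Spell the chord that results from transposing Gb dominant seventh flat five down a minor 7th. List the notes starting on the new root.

Ab C Ebb Gb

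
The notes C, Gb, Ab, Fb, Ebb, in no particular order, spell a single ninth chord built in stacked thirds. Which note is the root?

Fb

Arranged so that each adjacent pair is a third by letter name: Fb – Ab – C – Ebb – Gb.
The bottom of that stack, Fb, is the root (this is Fb dominant ninth sharp five).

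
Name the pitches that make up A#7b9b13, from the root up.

Root A#, quality dominant seventh flat nine flat thirteen:
A# — root
C## — major 3rd
E# — perfect 5th
G# — minor 7th
B — minor 9th
F# — minor 13th

A#, C##, E#, G#, B, F#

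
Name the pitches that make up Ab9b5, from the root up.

A♭ C E𝄫 G♭ B♭

Ab9b5: dominant ninth flat five on A♭.
root → A♭
3rd (major 3rd) → C
5th (diminished 5th) → E𝄫
7th (minor 7th) → G♭
9th (major 9th) → B♭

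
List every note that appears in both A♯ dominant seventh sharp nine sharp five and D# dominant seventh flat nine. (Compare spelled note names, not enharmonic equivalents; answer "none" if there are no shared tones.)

A#

A♯ dominant seventh sharp nine sharp five = A#, C##, E##, G#, B##.
D# dominant seventh flat nine = D#, F##, A#, C#, E.
Shared: A#.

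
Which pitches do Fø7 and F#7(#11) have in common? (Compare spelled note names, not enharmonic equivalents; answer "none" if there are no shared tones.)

none

Fø7 = F, A♭, C♭, E♭.
F#7(#11) = F♯, A♯, C♯, E, B♯.
Shared: none.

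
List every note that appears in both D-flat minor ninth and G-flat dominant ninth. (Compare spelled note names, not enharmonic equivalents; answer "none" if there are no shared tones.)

D-flat minor ninth: D-flat F-flat A-flat C-flat E-flat
G-flat dominant ninth: G-flat B-flat D-flat F-flat A-flat
Common to both → D-flat, F-flat, A-flat.

D-flat, F-flat, A-flat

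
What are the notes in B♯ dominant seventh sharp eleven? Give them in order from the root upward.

B# D## F## A# E##

B♯ dominant seventh sharp eleven: dominant seventh sharp eleven on B#.
root → B#
3rd (major 3rd) → D##
5th (perfect 5th) → F##
7th (minor 7th) → A#
11th (augmented 11th) → E##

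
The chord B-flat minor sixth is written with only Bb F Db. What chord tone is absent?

B-flat minor sixth = Bb, Db, F, G. The voicing lacks the 6th (major 6th), G.

G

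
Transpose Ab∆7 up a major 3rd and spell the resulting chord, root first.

C, E, G, B

Transposed root: Ab → C (major 3rd up). So we spell C major seventh:
Root: C
Major 3rd (3rd): E
Perfect 5th (5th): G
Major 7th (7th): B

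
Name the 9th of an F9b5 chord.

G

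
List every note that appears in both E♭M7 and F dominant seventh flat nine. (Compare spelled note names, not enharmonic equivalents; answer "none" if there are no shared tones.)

E♭M7: Eb G Bb D
F dominant seventh flat nine: F A C Eb Gb
Common to both → Eb.

Eb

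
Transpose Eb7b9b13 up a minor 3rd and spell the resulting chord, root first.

Gb Bb Db Fb Abb Ebb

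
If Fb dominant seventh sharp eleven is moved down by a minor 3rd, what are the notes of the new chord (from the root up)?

D♭ – F – A♭ – C♭ – G

A minor 3rd down from F♭ is D♭, so the new chord is D♭ dominant seventh sharp eleven.
root → D♭
3rd (major 3rd) → F
5th (perfect 5th) → A♭
7th (minor 7th) → C♭
11th (augmented 11th) → G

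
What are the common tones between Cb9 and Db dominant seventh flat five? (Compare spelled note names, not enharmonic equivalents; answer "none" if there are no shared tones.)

Cb – Db

Cb9 = Cb, Eb, Gb, Bbb, Db.
Db dominant seventh flat five = Db, F, Abb, Cb.
Shared: Cb, Db.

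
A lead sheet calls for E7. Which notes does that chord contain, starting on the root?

E G# B D

E7 is a dominant seventh built on E.
E — root
G# — major 3rd
B — perfect 5th
D — minor 7th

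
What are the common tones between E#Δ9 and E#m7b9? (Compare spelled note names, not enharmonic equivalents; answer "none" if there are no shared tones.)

E# – B#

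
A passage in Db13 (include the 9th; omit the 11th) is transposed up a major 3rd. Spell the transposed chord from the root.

A major 3rd up from D♭ is F, so the new chord is F dominant thirteenth.
F — root
A — major 3rd
C — perfect 5th
E♭ — minor 7th
G — major 9th
D — major 13th

F A C E♭ G D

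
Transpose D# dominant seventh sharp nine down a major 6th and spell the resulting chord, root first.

D# down a major 6th → F#. New chord: F# dominant seventh sharp nine.
F# — root
A# — major 3rd
C# — perfect 5th
E — minor 7th
G## — augmented 9th

F#, A#, C#, E, G##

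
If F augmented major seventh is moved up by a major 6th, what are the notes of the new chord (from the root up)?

D, F#, A#, C#

A major 6th up from F is D, so the new chord is D augmented major seventh.
D — root
F# — major 3rd
A# — augmented 5th
C# — major 7th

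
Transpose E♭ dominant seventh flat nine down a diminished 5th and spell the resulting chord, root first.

Transposed root: Eb → A (diminished 5th down). So we spell A dominant seventh flat nine:
- root: A
- major 3rd: C#
- perfect 5th: E
- minor 7th: G
- minor 9th: Bb

A, C#, E, G, Bb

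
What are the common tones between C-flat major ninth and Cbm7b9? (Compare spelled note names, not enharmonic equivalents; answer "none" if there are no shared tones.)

Cb, Gb

C-flat major ninth = Cb, Eb, Gb, Bb, Db.
Cbm7b9 = Cb, Ebb, Gb, Bbb, Dbb.
Shared: Cb, Gb.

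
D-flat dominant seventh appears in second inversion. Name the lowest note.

D-flat dominant seventh in root position is Db–F–Ab–Cb.
Second inversion places the fifth in the bass, which is Ab.

Ab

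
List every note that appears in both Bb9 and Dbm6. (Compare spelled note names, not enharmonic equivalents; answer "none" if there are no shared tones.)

Bb9 = Bb, D, F, Ab, C.
Dbm6 = Db, Fb, Ab, Bb.
Shared: Bb, Ab.

Bb  Ab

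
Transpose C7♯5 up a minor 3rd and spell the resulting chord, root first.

Eb, G, B, Db

A minor 3rd up from C is Eb, so the new chord is Eb augmented seventh.
Root: Eb
Major 3rd (3rd): G
Augmented 5th (5th): B
Minor 7th (7th): Db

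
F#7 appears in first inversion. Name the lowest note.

A#

F#7 in root position is F#–A#–C#–E.
First inversion places the third in the bass, which is A#.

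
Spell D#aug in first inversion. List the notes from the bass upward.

F##, A##, D#

D#aug = D#–F##–A##; first inversion → third (F##) lowest.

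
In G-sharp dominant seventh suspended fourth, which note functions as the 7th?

F#

Root of G-sharp dominant seventh suspended fourth = G#. The 7th is a minor 7th: G# up a minor 7th → F#.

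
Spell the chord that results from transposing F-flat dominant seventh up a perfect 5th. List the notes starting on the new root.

C-flat E-flat G-flat B-double-flat

Transposed root: F-flat → C-flat (perfect 5th up). So we spell C-flat dominant seventh:
C-flat — root
E-flat — major 3rd
G-flat — perfect 5th
B-double-flat — minor 7th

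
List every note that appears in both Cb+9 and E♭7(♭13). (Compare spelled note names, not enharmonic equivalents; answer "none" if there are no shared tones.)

Cb+9 = Cb, Eb, G, Bbb, Db.
E♭7(♭13) = Eb, G, Bb, Db, Cb.
Shared: Cb, Eb, G, Db.

Cb Eb G Db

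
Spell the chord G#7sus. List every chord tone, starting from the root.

G#7sus is a dominant seventh suspended fourth built on G#.
- root: G#
- perfect 4th: C#
- perfect 5th: D#
- minor 7th: F#

G#, C#, D#, F#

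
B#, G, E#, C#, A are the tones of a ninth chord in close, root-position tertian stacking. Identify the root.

A

Arranged so that each adjacent pair is a third by letter name: A – C# – E# – G – B#.
The bottom of that stack, A, is the root (this is A dominant seventh sharp nine sharp five).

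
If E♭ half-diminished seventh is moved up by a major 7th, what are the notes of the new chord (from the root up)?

Eb up a major 7th → D. New chord: D half-diminished seventh.
- root: D
- minor 3rd: F
- diminished 5th: Ab
- minor 7th: C

D  F  Ab  C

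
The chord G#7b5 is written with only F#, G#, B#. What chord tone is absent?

G#7b5 = G#, B#, D, F#. The voicing lacks the 5th (diminished 5th), D.

D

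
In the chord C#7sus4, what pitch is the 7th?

Root of C#7sus4 = C#. The 7th is a minor 7th: C# up a minor 7th → B.

B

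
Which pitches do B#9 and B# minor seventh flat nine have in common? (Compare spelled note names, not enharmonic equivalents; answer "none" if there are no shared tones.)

B# – F## – A#

B#9 = B#, D##, F##, A#, C##.
B# minor seventh flat nine = B#, D#, F##, A#, C#.
Shared: B#, F##, A#.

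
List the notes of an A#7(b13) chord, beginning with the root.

A#7(b13): dominant seventh flat thirteen on A#.
Root: A#
Major 3rd (3rd): C##
Perfect 5th (5th): E#
Minor 7th (7th): G#
Minor 13th (13th): F#

A#, C##, E#, G#, F#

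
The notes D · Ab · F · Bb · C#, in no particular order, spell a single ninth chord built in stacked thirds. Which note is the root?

Bb

Stacking in thirds gives Bb – D – F – Ab – C#, so Bb is the root — Bb dominant seventh sharp nine.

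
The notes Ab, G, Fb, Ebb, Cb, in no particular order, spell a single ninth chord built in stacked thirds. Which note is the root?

Fb

Arranged so that each adjacent pair is a third by letter name: Fb – Ab – Cb – Ebb – G.
The bottom of that stack, Fb, is the root (this is Fb dominant seventh sharp nine).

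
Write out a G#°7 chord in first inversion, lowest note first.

B, D, F, G#

In root position, G#°7 is G#–B–D–F.
First inversion puts the third (B) in the bass.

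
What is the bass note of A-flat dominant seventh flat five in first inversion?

A-flat dominant seventh flat five = Ab–C–Ebb–Gb. First inversion → third in the bass = C.

C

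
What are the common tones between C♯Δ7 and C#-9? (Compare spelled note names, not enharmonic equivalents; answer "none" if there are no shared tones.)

C#, G#

C♯Δ7: C# E# G# B#
C#-9: C# E G# B D#
Common to both → C#, G#.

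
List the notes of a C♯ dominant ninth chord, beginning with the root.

C♯, E♯, G♯, B, D♯

C♯ dominant ninth is a dominant ninth built on C♯.
C♯ — root
E♯ — major 3rd
G♯ — perfect 5th
B — minor 7th
D♯ — major 9th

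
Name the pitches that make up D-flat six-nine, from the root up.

Db – F – Ab – Bb – Eb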